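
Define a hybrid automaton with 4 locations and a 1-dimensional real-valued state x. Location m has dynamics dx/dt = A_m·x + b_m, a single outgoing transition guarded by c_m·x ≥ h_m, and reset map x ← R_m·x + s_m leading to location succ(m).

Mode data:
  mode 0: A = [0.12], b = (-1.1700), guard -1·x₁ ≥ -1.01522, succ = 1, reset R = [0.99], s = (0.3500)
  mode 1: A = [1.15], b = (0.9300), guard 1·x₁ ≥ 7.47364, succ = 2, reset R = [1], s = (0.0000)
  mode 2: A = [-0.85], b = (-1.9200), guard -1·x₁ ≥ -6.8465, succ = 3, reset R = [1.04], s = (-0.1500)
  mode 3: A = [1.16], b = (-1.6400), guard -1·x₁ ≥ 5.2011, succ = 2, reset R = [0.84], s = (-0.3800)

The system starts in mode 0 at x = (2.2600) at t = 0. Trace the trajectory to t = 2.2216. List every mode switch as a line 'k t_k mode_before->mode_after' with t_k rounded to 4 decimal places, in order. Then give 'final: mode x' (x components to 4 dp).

1 1.2812 0->1
final: 1 5.5722

Mode 0: guard c·x = -1.0152 hit at Δt = 1.2812 (t = 1.2812), x⁻ = (1.0152) → reset → x⁺ = (1.3551), jump to mode 1
Mode 1: flow for 0.9404 to horizon, guard not reached → x = (5.5722)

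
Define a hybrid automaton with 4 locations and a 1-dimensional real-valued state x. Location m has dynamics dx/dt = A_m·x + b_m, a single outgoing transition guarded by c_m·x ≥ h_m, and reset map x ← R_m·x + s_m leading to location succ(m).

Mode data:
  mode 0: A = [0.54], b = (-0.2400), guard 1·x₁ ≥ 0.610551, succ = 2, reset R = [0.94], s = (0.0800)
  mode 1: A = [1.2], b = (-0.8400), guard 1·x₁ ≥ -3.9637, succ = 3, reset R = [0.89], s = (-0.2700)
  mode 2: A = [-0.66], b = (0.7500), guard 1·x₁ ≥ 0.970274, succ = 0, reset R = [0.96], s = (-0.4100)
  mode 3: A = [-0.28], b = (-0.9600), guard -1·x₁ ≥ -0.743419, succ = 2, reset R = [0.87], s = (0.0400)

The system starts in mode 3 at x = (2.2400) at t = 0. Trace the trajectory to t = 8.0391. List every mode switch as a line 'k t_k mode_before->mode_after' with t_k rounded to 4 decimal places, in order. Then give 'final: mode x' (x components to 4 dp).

1 1.0948 3->2
2 2.6036 2->0
3 4.0269 0->2
4 5.6426 2->0
5 7.0659 0->2
final: 2 0.8826

Mode 3: guard c·x = -0.7434 hit at Δt = 1.0948 (t = 1.0948), x⁻ = (0.7434) → reset → x⁺ = (0.6868), jump to mode 2
Mode 2: guard c·x = 0.9703 hit at Δt = 1.5088 (t = 2.6036), x⁻ = (0.9703) → reset → x⁺ = (0.5215), jump to mode 0
Mode 0: guard c·x = 0.6106 hit at Δt = 1.4233 (t = 4.0269), x⁻ = (0.6106) → reset → x⁺ = (0.6539), jump to mode 2
Mode 2: guard c·x = 0.9703 hit at Δt = 1.6157 (t = 5.6426), x⁻ = (0.9703) → reset → x⁺ = (0.5215), jump to mode 0
Mode 0: guard c·x = 0.6106 hit at Δt = 1.4233 (t = 7.0659), x⁻ = (0.6106) → reset → x⁺ = (0.6539), jump to mode 2
Mode 2: flow for 0.9732 to horizon, guard not reached → x = (0.8826)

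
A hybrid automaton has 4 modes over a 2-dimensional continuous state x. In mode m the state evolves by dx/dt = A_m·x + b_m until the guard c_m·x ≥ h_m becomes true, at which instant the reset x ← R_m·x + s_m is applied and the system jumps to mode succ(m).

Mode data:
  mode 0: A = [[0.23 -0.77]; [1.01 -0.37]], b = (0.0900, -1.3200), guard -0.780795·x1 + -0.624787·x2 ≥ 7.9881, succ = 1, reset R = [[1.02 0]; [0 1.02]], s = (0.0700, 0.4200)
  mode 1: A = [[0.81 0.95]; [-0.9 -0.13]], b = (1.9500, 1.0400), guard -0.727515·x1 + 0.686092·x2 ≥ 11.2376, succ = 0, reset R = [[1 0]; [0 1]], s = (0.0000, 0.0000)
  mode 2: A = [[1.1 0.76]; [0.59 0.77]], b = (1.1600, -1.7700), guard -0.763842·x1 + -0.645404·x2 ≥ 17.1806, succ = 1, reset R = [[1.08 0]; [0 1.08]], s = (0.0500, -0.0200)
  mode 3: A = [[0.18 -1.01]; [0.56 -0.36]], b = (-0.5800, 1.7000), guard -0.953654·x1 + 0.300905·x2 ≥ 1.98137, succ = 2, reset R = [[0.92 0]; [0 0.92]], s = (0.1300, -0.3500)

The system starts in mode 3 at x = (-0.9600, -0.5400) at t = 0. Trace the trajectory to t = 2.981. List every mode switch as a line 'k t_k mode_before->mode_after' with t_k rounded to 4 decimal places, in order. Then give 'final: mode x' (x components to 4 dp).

1 1.0987 3->2
2 2.6712 2->1
final: 1 -20.0940 -7.3301

Mode 3: guard c·x = 1.9814 hit at Δt = 1.0987 (t = 1.0987), x⁻ = (-1.9242, 0.4865) → reset → x⁺ = (-1.6402, 0.0976), jump to mode 2
Mode 2: guard c·x = 17.1806 hit at Δt = 1.5725 (t = 2.6712), x⁻ = (-12.5388, -11.7802) → reset → x⁺ = (-13.4919, -12.7426), jump to mode 1
Mode 1: flow for 0.3098 to horizon, guard not reached → x = (-20.0940, -7.3301)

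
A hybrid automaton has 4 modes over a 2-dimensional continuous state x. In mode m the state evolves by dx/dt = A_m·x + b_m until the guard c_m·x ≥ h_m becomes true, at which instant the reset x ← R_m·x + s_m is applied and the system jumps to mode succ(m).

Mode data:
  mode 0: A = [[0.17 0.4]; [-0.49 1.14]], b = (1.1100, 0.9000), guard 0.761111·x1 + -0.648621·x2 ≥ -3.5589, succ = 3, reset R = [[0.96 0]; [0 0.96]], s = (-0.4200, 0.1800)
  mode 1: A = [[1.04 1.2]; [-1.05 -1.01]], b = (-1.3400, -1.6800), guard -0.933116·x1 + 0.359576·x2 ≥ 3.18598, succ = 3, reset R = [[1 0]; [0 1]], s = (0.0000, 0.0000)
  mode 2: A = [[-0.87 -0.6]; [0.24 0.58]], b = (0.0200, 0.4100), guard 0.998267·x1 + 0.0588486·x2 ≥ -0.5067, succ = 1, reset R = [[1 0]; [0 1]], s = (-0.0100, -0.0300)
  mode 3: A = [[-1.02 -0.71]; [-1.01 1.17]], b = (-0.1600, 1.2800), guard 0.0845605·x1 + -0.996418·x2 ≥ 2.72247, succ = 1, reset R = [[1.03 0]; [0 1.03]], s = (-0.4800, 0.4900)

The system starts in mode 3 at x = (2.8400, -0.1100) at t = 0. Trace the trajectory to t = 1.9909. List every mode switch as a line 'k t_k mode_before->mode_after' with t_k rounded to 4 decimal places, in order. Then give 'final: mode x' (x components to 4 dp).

1 1.2881 3->1
final: 1 -2.0051 -1.6337

Mode 3: guard c·x = 2.7225 hit at Δt = 1.2881 (t = 1.2881), x⁻ = (1.3971, -2.6137) → reset → x⁺ = (0.9590, -2.2021), jump to mode 1
Mode 1: flow for 0.7028 to horizon, guard not reached → x = (-2.0051, -1.6337)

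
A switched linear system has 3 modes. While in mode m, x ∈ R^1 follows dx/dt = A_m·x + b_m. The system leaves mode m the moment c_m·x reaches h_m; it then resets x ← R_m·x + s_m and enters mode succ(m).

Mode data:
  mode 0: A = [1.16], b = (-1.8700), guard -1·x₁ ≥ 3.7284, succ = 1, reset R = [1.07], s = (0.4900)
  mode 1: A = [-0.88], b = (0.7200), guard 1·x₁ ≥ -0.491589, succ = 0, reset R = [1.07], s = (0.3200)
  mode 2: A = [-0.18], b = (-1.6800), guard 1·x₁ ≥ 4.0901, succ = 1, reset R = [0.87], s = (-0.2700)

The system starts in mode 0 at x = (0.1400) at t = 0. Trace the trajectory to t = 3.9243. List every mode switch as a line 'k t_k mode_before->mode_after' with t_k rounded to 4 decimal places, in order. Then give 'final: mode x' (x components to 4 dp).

1 1.1109 0->1
2 2.4664 1->0
3 3.3953 0->1
final: 1 -1.8925

Mode 0: guard c·x = 3.7284 hit at Δt = 1.1109 (t = 1.1109), x⁻ = (-3.7284) → reset → x⁺ = (-3.4994), jump to mode 1
Mode 1: guard c·x = -0.4916 hit at Δt = 1.3555 (t = 2.4664), x⁻ = (-0.4916) → reset → x⁺ = (-0.2060), jump to mode 0
Mode 0: guard c·x = 3.7284 hit at Δt = 0.9289 (t = 3.3953), x⁻ = (-3.7284) → reset → x⁺ = (-3.4994), jump to mode 1
Mode 1: flow for 0.5290 to horizon, guard not reached → x = (-1.8925)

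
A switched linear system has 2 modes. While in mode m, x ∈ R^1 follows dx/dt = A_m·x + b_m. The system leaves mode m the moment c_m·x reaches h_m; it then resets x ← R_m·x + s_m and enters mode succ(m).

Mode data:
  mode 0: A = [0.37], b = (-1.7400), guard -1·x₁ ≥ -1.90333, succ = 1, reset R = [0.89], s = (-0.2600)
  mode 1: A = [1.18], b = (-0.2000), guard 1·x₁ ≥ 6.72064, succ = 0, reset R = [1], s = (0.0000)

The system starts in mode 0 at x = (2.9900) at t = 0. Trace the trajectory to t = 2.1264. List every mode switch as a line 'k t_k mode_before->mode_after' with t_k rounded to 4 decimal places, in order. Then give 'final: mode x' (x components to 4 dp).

1 1.3279 0->1
final: 1 3.4137

Mode 0: guard c·x = -1.9033 hit at Δt = 1.3279 (t = 1.3279), x⁻ = (1.9033) → reset → x⁺ = (1.4340), jump to mode 1
Mode 1: flow for 0.7985 to horizon, guard not reached → x = (3.4137)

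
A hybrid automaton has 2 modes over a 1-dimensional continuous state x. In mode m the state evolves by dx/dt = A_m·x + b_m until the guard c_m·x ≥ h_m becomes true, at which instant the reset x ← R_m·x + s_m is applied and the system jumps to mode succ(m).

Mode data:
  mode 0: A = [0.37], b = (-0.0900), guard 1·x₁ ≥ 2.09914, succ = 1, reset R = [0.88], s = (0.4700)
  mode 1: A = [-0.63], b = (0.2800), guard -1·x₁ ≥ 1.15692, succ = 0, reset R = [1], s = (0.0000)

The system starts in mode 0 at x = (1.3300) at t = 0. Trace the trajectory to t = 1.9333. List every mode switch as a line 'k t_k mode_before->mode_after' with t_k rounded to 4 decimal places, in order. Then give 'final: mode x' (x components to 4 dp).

1 1.4464 0->1
final: 1 1.8225

Mode 0: guard c·x = 2.0991 hit at Δt = 1.4464 (t = 1.4464), x⁻ = (2.0991) → reset → x⁺ = (2.3172), jump to mode 1
Mode 1: flow for 0.4869 to horizon, guard not reached → x = (1.8225)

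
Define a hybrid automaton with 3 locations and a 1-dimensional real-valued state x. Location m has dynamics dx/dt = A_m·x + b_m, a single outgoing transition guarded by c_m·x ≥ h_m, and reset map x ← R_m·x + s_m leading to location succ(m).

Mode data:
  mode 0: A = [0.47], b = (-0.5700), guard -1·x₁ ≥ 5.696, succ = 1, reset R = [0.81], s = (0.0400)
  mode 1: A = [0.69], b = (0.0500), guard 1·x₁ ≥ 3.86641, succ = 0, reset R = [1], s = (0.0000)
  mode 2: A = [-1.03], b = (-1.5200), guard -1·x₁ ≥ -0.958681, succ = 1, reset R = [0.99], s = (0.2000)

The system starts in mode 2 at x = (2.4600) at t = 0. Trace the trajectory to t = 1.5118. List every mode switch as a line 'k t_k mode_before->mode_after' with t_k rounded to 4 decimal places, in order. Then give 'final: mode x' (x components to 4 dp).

Mode 2: guard c·x = -0.9587 hit at Δt = 0.4664 (t = 0.4664), x⁻ = (0.9587) → reset → x⁺ = (1.1491), jump to mode 1
Mode 1: flow for 1.0454 to horizon, guard not reached → x = (2.4405)

1 0.4664 2->1
final: 1 2.4405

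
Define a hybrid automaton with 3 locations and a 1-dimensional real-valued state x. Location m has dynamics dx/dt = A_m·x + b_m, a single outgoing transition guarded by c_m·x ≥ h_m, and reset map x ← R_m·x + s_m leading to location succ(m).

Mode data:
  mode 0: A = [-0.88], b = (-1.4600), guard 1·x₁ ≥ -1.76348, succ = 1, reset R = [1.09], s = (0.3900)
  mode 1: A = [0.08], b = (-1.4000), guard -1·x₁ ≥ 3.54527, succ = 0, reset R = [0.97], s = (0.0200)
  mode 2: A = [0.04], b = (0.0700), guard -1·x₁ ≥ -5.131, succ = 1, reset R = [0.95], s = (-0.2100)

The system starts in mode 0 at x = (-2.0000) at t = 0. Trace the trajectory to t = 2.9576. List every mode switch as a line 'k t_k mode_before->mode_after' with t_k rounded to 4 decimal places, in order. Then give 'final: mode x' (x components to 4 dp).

1 1.3449 0->1
2 2.6017 1->0
final: 0 -2.9457

Mode 0: guard c·x = -1.7635 hit at Δt = 1.3449 (t = 1.3449), x⁻ = (-1.7635) → reset → x⁺ = (-1.5322), jump to mode 1
Mode 1: guard c·x = 3.5453 hit at Δt = 1.2568 (t = 2.6017), x⁻ = (-3.5453) → reset → x⁺ = (-3.4189), jump to mode 0
Mode 0: flow for 0.3559 to horizon, guard not reached → x = (-2.9457)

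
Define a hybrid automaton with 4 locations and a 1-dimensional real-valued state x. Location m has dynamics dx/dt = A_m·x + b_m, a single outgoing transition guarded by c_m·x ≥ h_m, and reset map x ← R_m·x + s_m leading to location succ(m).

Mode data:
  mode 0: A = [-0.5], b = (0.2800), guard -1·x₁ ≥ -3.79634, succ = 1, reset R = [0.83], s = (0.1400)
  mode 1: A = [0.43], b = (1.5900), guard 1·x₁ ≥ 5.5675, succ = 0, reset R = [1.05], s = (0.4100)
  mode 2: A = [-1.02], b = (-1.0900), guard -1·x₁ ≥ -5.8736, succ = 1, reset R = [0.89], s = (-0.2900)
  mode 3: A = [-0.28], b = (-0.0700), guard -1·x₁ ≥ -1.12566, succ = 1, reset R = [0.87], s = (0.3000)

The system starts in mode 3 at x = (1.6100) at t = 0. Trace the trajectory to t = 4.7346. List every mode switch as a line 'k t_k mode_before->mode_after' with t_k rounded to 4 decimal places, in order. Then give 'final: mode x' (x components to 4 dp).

1 1.0773 3->1
2 2.5225 1->0
3 3.6531 0->1
4 4.3089 1->0
final: 0 5.1637

Mode 3: guard c·x = -1.1257 hit at Δt = 1.0773 (t = 1.0773), x⁻ = (1.1257) → reset → x⁺ = (1.2793), jump to mode 1
Mode 1: guard c·x = 5.5675 hit at Δt = 1.4452 (t = 2.5225), x⁻ = (5.5675) → reset → x⁺ = (6.2559), jump to mode 0
Mode 0: guard c·x = -3.7963 hit at Δt = 1.1306 (t = 3.6531), x⁻ = (3.7963) → reset → x⁺ = (3.2910), jump to mode 1
Mode 1: guard c·x = 5.5675 hit at Δt = 0.6558 (t = 4.3089), x⁻ = (5.5675) → reset → x⁺ = (6.2559), jump to mode 0
Mode 0: flow for 0.4257 to horizon, guard not reached → x = (5.1637)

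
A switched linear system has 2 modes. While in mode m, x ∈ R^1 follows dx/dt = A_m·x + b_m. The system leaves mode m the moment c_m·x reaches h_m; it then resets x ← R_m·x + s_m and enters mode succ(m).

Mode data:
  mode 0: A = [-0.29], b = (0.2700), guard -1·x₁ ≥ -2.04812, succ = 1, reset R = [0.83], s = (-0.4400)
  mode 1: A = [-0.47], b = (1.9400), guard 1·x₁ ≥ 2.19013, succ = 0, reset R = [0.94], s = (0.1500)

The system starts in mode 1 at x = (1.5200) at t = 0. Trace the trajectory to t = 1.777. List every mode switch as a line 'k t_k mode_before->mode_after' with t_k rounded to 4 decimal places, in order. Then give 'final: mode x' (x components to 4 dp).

Mode 1: guard c·x = 2.1901 hit at Δt = 0.6320 (t = 0.6320), x⁻ = (2.1901) → reset → x⁺ = (2.2087), jump to mode 0
Mode 0: guard c·x = -2.0481 hit at Δt = 0.4632 (t = 1.0952), x⁻ = (2.0481) → reset → x⁺ = (1.2599), jump to mode 1
Mode 1: flow for 0.6818 to horizon, guard not reached → x = (2.0462)

1 0.6320 1->0
2 1.0952 0->1
final: 1 2.0462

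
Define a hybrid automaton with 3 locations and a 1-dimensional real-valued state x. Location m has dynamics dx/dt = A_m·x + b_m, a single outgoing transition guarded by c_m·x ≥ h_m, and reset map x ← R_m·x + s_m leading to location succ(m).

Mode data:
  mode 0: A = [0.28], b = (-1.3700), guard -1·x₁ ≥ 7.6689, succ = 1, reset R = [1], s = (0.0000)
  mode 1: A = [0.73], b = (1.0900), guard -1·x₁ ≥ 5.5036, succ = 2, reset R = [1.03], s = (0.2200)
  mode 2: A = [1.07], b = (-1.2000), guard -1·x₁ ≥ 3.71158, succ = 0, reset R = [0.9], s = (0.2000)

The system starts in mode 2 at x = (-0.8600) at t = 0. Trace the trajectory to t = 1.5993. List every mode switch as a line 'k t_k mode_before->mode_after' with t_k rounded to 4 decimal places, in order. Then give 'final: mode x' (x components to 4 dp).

1 0.8333 2->0
final: 0 -5.0621

Mode 2: guard c·x = 3.7116 hit at Δt = 0.8333 (t = 0.8333), x⁻ = (-3.7116) → reset → x⁺ = (-3.1404), jump to mode 0
Mode 0: flow for 0.7660 to horizon, guard not reached → x = (-5.0621)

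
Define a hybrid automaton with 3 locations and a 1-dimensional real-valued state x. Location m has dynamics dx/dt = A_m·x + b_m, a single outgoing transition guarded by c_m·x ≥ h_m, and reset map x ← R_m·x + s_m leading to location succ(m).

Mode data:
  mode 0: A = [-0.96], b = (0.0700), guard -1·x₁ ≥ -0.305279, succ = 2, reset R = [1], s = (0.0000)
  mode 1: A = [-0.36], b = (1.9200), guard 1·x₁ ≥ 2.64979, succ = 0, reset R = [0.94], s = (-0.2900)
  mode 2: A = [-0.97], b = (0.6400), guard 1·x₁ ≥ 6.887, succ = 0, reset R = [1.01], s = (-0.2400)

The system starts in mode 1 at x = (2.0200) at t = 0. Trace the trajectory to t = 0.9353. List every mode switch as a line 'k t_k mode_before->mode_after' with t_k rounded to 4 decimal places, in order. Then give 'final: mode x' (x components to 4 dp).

1 0.5856 1->0
final: 0 1.5940

Mode 1: guard c·x = 2.6498 hit at Δt = 0.5856 (t = 0.5856), x⁻ = (2.6498) → reset → x⁺ = (2.2008), jump to mode 0
Mode 0: flow for 0.3497 to horizon, guard not reached → x = (1.5940)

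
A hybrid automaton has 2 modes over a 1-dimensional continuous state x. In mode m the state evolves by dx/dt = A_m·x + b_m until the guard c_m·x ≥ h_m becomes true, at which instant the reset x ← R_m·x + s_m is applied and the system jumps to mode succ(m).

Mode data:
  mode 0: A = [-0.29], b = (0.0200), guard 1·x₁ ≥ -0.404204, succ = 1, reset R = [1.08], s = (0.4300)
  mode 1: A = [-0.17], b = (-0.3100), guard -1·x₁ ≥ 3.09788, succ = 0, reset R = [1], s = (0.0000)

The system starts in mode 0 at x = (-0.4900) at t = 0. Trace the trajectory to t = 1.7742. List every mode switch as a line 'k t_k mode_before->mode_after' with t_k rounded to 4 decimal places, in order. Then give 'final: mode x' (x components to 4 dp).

1 0.5746 0->1
final: 1 -0.3417

Mode 0: guard c·x = -0.4042 hit at Δt = 0.5746 (t = 0.5746), x⁻ = (-0.4042) → reset → x⁺ = (-0.0065), jump to mode 1
Mode 1: flow for 1.1996 to horizon, guard not reached → x = (-0.3417)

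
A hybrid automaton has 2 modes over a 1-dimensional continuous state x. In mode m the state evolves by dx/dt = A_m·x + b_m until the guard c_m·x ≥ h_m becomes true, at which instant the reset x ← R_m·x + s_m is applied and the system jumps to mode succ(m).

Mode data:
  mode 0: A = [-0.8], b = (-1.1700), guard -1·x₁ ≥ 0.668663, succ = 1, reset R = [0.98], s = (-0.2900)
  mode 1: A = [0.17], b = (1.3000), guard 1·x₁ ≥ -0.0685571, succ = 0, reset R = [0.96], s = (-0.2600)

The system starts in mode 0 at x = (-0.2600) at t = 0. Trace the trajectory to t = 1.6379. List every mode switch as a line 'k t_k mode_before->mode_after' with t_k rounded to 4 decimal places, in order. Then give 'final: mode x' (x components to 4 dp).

Mode 0: guard c·x = 0.6687 hit at Δt = 0.5191 (t = 0.5191), x⁻ = (-0.6687) → reset → x⁺ = (-0.9453), jump to mode 1
Mode 1: guard c·x = -0.0686 hit at Δt = 0.7232 (t = 1.2423), x⁻ = (-0.0686) → reset → x⁺ = (-0.3258), jump to mode 0
Mode 0: flow for 0.3956 to horizon, guard not reached → x = (-0.6342)

1 0.5191 0->1
2 1.2423 1->0
final: 0 -0.6342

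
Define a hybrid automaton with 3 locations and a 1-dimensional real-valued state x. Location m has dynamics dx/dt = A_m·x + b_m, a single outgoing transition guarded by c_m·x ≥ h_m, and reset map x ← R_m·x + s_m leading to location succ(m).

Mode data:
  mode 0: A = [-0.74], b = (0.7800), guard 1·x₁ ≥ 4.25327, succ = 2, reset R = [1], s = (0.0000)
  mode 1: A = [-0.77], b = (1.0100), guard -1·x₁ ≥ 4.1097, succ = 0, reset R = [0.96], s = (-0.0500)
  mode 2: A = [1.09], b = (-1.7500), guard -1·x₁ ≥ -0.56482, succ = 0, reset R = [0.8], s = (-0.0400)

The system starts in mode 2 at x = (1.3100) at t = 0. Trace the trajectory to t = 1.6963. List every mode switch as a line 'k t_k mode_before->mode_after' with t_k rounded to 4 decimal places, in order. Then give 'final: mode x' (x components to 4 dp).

Mode 2: guard c·x = -0.5648 hit at Δt = 1.1550 (t = 1.1550), x⁻ = (0.5648) → reset → x⁺ = (0.4119), jump to mode 0
Mode 0: flow for 0.5413 to horizon, guard not reached → x = (0.6238)

1 1.1550 2->0
final: 0 0.6238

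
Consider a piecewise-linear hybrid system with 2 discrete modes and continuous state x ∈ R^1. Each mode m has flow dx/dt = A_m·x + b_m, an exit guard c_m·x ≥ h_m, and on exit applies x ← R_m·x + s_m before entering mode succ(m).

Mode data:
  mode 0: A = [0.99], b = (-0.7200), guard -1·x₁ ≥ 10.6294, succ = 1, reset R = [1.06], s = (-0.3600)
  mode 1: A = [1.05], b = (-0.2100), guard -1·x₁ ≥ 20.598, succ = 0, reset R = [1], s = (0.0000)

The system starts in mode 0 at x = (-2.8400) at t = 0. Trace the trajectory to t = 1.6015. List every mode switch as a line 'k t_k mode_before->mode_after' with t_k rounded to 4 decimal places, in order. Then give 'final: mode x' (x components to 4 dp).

1 1.1697 0->1
final: 1 -18.4117

Mode 0: guard c·x = 10.6294 hit at Δt = 1.1697 (t = 1.1697), x⁻ = (-10.6294) → reset → x⁺ = (-11.6272), jump to mode 1
Mode 1: flow for 0.4318 to horizon, guard not reached → x = (-18.4117)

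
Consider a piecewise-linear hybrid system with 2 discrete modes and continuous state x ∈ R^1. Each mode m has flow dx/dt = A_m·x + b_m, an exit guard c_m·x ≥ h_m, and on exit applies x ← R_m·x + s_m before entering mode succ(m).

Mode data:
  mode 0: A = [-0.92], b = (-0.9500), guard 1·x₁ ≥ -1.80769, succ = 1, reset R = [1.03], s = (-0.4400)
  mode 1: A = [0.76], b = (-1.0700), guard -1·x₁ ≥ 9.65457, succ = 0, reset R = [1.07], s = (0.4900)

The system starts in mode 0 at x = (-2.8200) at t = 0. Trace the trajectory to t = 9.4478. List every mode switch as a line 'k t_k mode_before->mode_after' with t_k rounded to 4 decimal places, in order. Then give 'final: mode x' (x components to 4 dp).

1 0.9082 0->1
2 2.3458 1->0
3 4.9876 0->1
4 6.4252 1->0
5 9.0669 0->1
final: 1 -3.5473

Mode 0: guard c·x = -1.8077 hit at Δt = 0.9082 (t = 0.9082), x⁻ = (-1.8077) → reset → x⁺ = (-2.3019), jump to mode 1
Mode 1: guard c·x = 9.6546 hit at Δt = 1.4376 (t = 2.3458), x⁻ = (-9.6546) → reset → x⁺ = (-9.8404), jump to mode 0
Mode 0: guard c·x = -1.8077 hit at Δt = 2.6418 (t = 4.9876), x⁻ = (-1.8077) → reset → x⁺ = (-2.3019), jump to mode 1
Mode 1: guard c·x = 9.6546 hit at Δt = 1.4376 (t = 6.4252), x⁻ = (-9.6546) → reset → x⁺ = (-9.8404), jump to mode 0
Mode 0: guard c·x = -1.8077 hit at Δt = 2.6418 (t = 9.0669), x⁻ = (-1.8077) → reset → x⁺ = (-2.3019), jump to mode 1
Mode 1: flow for 0.3809 to horizon, guard not reached → x = (-3.5473)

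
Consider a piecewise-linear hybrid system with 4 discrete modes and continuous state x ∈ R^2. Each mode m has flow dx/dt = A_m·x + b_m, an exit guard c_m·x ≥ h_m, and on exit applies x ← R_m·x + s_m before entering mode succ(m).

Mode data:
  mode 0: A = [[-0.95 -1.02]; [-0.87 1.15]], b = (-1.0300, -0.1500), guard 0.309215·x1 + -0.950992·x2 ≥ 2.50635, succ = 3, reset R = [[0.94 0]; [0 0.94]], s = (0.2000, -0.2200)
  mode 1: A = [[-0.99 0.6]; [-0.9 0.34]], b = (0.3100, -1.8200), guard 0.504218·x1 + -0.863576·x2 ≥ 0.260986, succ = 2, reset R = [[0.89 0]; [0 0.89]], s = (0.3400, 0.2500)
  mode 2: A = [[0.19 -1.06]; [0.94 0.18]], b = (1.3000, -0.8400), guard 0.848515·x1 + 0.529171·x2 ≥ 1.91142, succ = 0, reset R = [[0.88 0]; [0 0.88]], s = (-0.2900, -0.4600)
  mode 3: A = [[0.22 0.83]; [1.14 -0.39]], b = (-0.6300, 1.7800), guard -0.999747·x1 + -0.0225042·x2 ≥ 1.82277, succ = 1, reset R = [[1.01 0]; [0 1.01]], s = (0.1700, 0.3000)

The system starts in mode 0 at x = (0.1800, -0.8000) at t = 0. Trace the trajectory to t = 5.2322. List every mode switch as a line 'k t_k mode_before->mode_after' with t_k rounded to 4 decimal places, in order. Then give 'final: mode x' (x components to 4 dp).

1 0.8239 0->3
2 2.1654 3->1
3 2.7493 1->2
4 4.0430 2->0
5 4.3618 0->3
final: 3 1.0197 0.7617

Mode 0: guard c·x = 2.5063 hit at Δt = 0.8239 (t = 0.8239), x⁻ = (0.4324, -2.4949) → reset → x⁺ = (0.6065, -2.5652), jump to mode 3
Mode 3: guard c·x = 1.8228 hit at Δt = 1.3415 (t = 2.1654), x⁻ = (-1.8090, -0.6339) → reset → x⁺ = (-1.6571, -0.3403), jump to mode 1
Mode 1: guard c·x = 0.2610 hit at Δt = 0.5839 (t = 2.7493), x⁻ = (-0.9473, -0.8553) → reset → x⁺ = (-0.5031, -0.5112), jump to mode 2
Mode 2: guard c·x = 1.9114 hit at Δt = 1.2937 (t = 4.0430), x⁻ = (2.6318, -0.6079) → reset → x⁺ = (2.0260, -0.9950), jump to mode 0
Mode 0: guard c·x = 2.5063 hit at Δt = 0.3188 (t = 4.3618), x⁻ = (1.6482, -2.0996) → reset → x⁺ = (1.7493, -2.1936), jump to mode 3
Mode 3: flow for 0.8704 to horizon, guard not reached → x = (1.0197, 0.7617)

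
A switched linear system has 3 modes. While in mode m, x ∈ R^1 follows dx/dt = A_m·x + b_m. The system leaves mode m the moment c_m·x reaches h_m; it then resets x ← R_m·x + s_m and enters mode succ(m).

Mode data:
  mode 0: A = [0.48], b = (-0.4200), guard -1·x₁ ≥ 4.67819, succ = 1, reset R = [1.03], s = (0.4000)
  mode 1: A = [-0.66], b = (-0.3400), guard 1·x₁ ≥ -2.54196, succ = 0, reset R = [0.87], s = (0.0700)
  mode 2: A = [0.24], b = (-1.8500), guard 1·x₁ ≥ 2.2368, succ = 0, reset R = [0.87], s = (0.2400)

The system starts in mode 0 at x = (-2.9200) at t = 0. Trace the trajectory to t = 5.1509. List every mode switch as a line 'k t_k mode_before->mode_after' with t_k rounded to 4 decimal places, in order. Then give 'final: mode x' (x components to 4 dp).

Mode 0: guard c·x = 4.6782 hit at Δt = 0.7931 (t = 0.7931), x⁻ = (-4.6782) → reset → x⁺ = (-4.4185), jump to mode 1
Mode 1: guard c·x = -2.5420 hit at Δt = 0.9930 (t = 1.7861), x⁻ = (-2.5420) → reset → x⁺ = (-2.1415), jump to mode 0
Mode 0: guard c·x = 4.6782 hit at Δt = 1.2714 (t = 3.0575), x⁻ = (-4.6782) → reset → x⁺ = (-4.4185), jump to mode 1
Mode 1: guard c·x = -2.5420 hit at Δt = 0.9930 (t = 4.0505), x⁻ = (-2.5420) → reset → x⁺ = (-2.1415), jump to mode 0
Mode 0: flow for 1.1004 to horizon, guard not reached → x = (-4.2406)

1 0.7931 0->1
2 1.7861 1->0
3 3.0575 0->1
4 4.0505 1->0
final: 0 -4.2406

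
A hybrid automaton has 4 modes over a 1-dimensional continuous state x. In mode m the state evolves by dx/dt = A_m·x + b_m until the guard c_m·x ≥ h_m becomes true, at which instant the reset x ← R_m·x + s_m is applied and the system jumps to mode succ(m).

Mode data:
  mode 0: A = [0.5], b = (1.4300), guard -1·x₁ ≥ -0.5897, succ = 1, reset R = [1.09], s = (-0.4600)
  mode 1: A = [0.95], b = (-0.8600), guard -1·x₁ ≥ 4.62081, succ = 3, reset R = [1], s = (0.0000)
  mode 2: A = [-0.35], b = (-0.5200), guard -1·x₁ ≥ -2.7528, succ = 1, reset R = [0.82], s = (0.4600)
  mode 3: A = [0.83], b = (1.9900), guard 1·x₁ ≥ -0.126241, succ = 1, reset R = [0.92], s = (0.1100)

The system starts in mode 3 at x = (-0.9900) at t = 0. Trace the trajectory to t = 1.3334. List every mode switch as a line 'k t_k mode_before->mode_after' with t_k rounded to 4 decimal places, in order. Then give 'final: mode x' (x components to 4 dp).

1 0.5765 3->1
final: 1 -0.9654

Mode 3: guard c·x = -0.1262 hit at Δt = 0.5765 (t = 0.5765), x⁻ = (-0.1262) → reset → x⁺ = (-0.0061), jump to mode 1
Mode 1: flow for 0.7569 to horizon, guard not reached → x = (-0.9654)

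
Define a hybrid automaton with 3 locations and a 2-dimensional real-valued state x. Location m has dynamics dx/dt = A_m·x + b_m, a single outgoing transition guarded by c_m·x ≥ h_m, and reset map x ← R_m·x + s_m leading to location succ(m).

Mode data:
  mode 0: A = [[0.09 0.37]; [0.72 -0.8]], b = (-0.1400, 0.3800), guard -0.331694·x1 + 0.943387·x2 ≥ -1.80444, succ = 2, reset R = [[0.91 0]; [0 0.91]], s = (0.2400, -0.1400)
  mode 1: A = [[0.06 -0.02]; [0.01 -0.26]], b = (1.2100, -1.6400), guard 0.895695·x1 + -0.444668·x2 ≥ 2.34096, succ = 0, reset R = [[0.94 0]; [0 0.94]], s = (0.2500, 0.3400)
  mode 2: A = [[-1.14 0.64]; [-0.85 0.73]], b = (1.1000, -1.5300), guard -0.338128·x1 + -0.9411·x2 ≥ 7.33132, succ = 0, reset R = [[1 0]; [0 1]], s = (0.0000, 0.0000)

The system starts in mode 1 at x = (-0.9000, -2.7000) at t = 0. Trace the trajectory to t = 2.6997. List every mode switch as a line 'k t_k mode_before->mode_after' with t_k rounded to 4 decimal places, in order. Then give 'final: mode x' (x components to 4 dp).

1 1.3052 1->0
2 1.8150 0->2
final: 2 -0.4875 -5.4448

Mode 1: guard c·x = 2.3410 hit at Δt = 1.3052 (t = 1.3052), x⁻ = (0.7575, -3.7386) → reset → x⁺ = (0.9621, -3.1743), jump to mode 0
Mode 0: guard c·x = -1.8044 hit at Δt = 0.5098 (t = 1.8150), x⁻ = (0.4704, -1.7473) → reset → x⁺ = (0.6681, -1.7301), jump to mode 2
Mode 2: flow for 0.8847 to horizon, guard not reached → x = (-0.4875, -5.4448)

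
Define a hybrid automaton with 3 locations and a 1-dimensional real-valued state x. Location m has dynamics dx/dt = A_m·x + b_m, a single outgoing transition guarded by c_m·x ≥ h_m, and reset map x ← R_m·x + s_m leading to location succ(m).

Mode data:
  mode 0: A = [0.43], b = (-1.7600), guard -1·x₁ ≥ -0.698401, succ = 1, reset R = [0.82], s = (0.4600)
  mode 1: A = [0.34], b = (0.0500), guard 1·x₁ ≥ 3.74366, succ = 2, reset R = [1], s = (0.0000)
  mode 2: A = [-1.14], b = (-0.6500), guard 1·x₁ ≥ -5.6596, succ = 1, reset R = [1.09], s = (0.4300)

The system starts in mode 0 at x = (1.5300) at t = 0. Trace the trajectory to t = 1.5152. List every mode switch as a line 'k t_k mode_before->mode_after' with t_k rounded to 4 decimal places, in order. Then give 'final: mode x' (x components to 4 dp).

Mode 0: guard c·x = -0.6984 hit at Δt = 0.6535 (t = 0.6535), x⁻ = (0.6984) → reset → x⁺ = (1.0327), jump to mode 1
Mode 1: flow for 0.8617 to horizon, guard not reached → x = (1.4343)

1 0.6535 0->1
final: 1 1.4343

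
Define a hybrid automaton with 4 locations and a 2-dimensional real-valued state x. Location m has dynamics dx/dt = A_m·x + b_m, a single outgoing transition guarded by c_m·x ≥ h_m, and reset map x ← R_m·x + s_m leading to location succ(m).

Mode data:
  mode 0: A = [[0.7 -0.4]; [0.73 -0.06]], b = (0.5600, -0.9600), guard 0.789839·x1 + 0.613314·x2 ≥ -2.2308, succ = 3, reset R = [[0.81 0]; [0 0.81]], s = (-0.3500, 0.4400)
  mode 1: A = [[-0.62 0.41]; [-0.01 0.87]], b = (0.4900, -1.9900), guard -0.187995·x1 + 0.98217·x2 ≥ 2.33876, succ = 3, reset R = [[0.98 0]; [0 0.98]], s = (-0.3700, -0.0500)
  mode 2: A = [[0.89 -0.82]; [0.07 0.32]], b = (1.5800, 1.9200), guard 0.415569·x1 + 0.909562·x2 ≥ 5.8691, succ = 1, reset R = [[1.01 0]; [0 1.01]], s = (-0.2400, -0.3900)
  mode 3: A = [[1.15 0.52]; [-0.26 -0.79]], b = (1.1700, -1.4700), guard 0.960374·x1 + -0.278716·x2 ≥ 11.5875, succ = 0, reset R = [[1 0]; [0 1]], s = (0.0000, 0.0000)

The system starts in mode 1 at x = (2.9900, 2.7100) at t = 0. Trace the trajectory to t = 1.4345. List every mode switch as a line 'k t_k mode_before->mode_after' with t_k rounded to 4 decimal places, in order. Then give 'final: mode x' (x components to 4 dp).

Mode 1: guard c·x = 2.3388 hit at Δt = 0.5261 (t = 0.5261), x⁻ = (2.8969, 2.9357) → reset → x⁺ = (2.4689, 2.8270), jump to mode 3
Mode 3: flow for 0.9084 to horizon, guard not reached → x = (10.0099, -0.6138)

1 0.5261 1->3
final: 3 10.0099 -0.6138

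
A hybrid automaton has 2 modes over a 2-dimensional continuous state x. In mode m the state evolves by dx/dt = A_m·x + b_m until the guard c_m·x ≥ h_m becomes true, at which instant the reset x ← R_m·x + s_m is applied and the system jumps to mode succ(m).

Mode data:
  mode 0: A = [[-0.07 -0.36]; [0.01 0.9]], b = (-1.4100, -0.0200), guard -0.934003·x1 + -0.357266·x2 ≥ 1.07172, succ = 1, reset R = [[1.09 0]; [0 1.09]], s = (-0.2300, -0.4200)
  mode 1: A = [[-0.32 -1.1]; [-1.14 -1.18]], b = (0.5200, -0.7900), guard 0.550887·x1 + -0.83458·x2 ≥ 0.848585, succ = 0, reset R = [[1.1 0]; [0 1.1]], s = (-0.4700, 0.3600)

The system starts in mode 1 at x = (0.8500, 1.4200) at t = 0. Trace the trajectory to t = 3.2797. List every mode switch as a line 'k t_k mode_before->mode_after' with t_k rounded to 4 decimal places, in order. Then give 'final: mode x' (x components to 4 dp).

Mode 1: guard c·x = 0.8486 hit at Δt = 0.9900 (t = 0.9900), x⁻ = (0.8254, -0.4719) → reset → x⁺ = (0.4380, -0.1591), jump to mode 0
Mode 0: guard c·x = 1.0717 hit at Δt = 1.0934 (t = 2.0834), x⁻ = (-0.9692, -0.4661) → reset → x⁺ = (-1.2864, -0.9281), jump to mode 1
Mode 1: flow for 1.1963 to horizon, guard not reached → x = (0.1941, -0.5107)

1 0.9900 1->0
2 2.0834 0->1
final: 1 0.1941 -0.5107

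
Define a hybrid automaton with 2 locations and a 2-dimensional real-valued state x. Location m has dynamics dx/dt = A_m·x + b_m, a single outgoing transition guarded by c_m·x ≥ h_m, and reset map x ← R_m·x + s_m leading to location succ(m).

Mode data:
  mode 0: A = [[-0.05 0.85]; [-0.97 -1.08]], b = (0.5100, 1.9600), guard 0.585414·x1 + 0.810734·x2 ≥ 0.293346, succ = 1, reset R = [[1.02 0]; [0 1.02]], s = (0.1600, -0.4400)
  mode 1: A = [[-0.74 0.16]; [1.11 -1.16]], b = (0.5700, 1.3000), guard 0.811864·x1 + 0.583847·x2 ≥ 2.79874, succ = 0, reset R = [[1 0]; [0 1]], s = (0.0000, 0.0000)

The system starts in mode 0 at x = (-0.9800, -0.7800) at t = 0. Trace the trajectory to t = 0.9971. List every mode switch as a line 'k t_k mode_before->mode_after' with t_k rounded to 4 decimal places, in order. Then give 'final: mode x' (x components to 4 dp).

Mode 0: guard c·x = 0.2933 hit at Δt = 0.5896 (t = 0.5896), x⁻ = (-0.5994, 0.7946) → reset → x⁺ = (-0.4514, 0.3705), jump to mode 1
Mode 1: flow for 0.4075 to horizon, guard not reached → x = (-0.1072, 0.5600)

1 0.5896 0->1
final: 1 -0.1072 0.5600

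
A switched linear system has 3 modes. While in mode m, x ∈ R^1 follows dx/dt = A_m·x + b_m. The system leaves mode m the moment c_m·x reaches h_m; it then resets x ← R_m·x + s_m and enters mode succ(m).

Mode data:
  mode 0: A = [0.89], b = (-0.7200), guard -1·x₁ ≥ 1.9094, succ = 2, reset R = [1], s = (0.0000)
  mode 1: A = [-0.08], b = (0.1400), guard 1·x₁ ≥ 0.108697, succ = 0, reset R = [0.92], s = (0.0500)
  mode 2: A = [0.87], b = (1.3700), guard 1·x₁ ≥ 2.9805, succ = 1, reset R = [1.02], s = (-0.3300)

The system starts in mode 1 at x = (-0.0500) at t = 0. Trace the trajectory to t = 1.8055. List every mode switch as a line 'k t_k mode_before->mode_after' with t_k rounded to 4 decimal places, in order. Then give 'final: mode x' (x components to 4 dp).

1 1.1537 1->0
final: 0 -0.3681

Mode 1: guard c·x = 0.1087 hit at Δt = 1.1537 (t = 1.1537), x⁻ = (0.1087) → reset → x⁺ = (0.1500), jump to mode 0
Mode 0: flow for 0.6518 to horizon, guard not reached → x = (-0.3681)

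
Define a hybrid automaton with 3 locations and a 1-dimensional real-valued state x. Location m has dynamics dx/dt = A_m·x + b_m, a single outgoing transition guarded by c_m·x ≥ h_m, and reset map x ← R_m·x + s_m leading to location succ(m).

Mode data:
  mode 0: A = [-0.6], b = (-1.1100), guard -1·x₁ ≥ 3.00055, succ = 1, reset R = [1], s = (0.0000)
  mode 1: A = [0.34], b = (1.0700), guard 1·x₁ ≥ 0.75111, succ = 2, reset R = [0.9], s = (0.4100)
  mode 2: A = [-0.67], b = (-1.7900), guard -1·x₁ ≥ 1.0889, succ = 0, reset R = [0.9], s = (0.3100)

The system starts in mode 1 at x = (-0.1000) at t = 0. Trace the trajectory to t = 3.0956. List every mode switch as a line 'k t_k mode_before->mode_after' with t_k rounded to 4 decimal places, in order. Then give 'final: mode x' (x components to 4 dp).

Mode 1: guard c·x = 0.7511 hit at Δt = 0.7245 (t = 0.7245), x⁻ = (0.7511) → reset → x⁺ = (1.0860), jump to mode 2
Mode 2: guard c·x = 1.0889 hit at Δt = 1.2905 (t = 2.0150), x⁻ = (-1.0889) → reset → x⁺ = (-0.6700), jump to mode 0
Mode 0: flow for 1.0806 to horizon, guard not reached → x = (-1.2330)

1 0.7245 1->2
2 2.0150 2->0
final: 0 -1.2330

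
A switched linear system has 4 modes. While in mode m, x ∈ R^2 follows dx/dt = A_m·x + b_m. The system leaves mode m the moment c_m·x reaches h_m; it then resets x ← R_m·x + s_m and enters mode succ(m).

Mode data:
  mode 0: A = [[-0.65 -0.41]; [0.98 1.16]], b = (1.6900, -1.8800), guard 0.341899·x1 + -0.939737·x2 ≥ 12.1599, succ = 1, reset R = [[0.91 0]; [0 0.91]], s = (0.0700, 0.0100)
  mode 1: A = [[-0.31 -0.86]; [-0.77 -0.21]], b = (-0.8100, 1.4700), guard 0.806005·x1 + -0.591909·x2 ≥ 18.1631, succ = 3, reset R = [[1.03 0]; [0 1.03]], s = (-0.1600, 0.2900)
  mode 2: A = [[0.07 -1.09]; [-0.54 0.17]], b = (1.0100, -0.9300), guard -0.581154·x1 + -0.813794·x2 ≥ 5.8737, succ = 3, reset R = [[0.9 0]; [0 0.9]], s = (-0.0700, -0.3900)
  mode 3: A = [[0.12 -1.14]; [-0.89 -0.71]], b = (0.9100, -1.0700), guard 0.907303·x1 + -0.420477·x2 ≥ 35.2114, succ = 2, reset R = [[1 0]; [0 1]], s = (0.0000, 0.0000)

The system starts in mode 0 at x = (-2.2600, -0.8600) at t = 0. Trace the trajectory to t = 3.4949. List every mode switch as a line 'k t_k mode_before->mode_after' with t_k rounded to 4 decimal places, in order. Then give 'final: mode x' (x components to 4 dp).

Mode 0: guard c·x = 12.1599 hit at Δt = 1.3653 (t = 1.3653), x⁻ = (2.9414, -11.8695) → reset → x⁺ = (2.7466, -10.7913), jump to mode 1
Mode 1: guard c·x = 18.1631 hit at Δt = 1.4570 (t = 2.8223), x⁻ = (12.4551, -13.7254) → reset → x⁺ = (12.6688, -13.8472), jump to mode 3
Mode 3: flow for 0.6726 to horizon, guard not reached → x = (26.9129, -18.6576)

1 1.3653 0->1
2 2.8223 1->3
final: 3 26.9129 -18.6576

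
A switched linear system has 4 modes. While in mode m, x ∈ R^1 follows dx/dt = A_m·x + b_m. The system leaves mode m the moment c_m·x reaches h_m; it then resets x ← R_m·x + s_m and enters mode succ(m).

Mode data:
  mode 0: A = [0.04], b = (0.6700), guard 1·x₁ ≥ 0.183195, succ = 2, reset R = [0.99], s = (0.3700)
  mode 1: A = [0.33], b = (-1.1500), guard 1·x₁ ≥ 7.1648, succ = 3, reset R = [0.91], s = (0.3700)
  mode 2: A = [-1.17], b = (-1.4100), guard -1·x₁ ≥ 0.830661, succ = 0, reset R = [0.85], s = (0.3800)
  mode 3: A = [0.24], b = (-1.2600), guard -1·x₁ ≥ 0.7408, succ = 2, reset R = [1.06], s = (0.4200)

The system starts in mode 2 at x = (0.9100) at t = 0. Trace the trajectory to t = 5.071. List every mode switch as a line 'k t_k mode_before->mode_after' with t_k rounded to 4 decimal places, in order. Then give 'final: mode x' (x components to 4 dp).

1 1.4798 2->0
2 2.2432 0->2
3 3.5642 2->0
4 4.3276 0->2
final: 2 -0.4691

Mode 2: guard c·x = 0.8307 hit at Δt = 1.4798 (t = 1.4798), x⁻ = (-0.8307) → reset → x⁺ = (-0.3261), jump to mode 0
Mode 0: guard c·x = 0.1832 hit at Δt = 0.7634 (t = 2.2432), x⁻ = (0.1832) → reset → x⁺ = (0.5514), jump to mode 2
Mode 2: guard c·x = 0.8307 hit at Δt = 1.3210 (t = 3.5642), x⁻ = (-0.8307) → reset → x⁺ = (-0.3261), jump to mode 0
Mode 0: guard c·x = 0.1832 hit at Δt = 0.7634 (t = 4.3276), x⁻ = (0.1832) → reset → x⁺ = (0.5514), jump to mode 2
Mode 2: flow for 0.7434 to horizon, guard not reached → x = (-0.4691)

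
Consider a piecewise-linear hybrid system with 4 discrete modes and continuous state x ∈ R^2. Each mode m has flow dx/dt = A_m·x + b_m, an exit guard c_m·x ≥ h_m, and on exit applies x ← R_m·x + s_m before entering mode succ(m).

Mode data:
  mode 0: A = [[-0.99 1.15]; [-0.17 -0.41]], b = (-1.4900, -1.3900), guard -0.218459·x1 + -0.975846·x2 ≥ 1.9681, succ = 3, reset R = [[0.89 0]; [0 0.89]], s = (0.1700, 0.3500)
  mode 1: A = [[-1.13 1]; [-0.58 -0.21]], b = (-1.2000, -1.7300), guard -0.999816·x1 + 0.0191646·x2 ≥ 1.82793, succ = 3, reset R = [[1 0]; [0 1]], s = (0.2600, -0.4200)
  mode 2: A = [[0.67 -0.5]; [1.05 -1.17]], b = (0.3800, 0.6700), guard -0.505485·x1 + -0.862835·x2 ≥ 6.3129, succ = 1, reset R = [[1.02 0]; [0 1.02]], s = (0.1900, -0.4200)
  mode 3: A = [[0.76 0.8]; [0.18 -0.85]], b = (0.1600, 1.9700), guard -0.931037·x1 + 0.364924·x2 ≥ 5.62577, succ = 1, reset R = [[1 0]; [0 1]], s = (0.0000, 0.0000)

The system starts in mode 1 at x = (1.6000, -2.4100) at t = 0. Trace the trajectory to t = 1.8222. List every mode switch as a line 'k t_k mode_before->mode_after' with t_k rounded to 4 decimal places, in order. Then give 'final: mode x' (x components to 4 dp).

1 0.9311 1->3
final: 3 -5.2487 -0.8865

Mode 1: guard c·x = 1.8279 hit at Δt = 0.9311 (t = 0.9311), x⁻ = (-1.8901, -3.2269) → reset → x⁺ = (-1.6301, -3.6469), jump to mode 3
Mode 3: flow for 0.8911 to horizon, guard not reached → x = (-5.2487, -0.8865)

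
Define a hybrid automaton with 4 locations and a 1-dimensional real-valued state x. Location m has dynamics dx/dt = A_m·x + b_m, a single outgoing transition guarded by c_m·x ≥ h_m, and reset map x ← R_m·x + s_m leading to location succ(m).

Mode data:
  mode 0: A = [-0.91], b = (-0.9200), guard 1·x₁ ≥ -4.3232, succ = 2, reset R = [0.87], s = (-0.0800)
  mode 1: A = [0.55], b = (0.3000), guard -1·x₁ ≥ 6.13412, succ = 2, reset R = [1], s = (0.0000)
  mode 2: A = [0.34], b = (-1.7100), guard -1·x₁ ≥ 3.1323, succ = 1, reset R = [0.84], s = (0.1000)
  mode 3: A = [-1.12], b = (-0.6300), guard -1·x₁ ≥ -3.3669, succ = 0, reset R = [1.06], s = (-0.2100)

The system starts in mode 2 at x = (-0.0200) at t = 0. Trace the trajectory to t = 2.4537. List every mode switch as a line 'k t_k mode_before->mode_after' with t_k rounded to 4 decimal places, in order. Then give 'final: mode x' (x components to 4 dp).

1 1.4123 2->1
final: 1 -4.0664

Mode 2: guard c·x = 3.1323 hit at Δt = 1.4123 (t = 1.4123), x⁻ = (-3.1323) → reset → x⁺ = (-2.5311), jump to mode 1
Mode 1: flow for 1.0414 to horizon, guard not reached → x = (-4.0664)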